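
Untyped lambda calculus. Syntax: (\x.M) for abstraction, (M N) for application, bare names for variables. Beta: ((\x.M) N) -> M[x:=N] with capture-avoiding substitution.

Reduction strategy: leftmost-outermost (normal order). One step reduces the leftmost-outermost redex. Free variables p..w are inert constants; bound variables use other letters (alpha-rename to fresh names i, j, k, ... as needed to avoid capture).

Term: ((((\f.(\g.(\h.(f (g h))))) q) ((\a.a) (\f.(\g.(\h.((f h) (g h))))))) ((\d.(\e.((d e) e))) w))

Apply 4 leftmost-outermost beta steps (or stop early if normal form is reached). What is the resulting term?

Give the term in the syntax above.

Answer: (q ((\f.(\g.(\h.((f h) (g h))))) ((\d.(\e.((d e) e))) w)))

Derivation:
Step 0: ((((\f.(\g.(\h.(f (g h))))) q) ((\a.a) (\f.(\g.(\h.((f h) (g h))))))) ((\d.(\e.((d e) e))) w))
Step 1: (((\g.(\h.(q (g h)))) ((\a.a) (\f.(\g.(\h.((f h) (g h))))))) ((\d.(\e.((d e) e))) w))
Step 2: ((\h.(q (((\a.a) (\f.(\g.(\h.((f h) (g h)))))) h))) ((\d.(\e.((d e) e))) w))
Step 3: (q (((\a.a) (\f.(\g.(\h.((f h) (g h)))))) ((\d.(\e.((d e) e))) w)))
Step 4: (q ((\f.(\g.(\h.((f h) (g h))))) ((\d.(\e.((d e) e))) w)))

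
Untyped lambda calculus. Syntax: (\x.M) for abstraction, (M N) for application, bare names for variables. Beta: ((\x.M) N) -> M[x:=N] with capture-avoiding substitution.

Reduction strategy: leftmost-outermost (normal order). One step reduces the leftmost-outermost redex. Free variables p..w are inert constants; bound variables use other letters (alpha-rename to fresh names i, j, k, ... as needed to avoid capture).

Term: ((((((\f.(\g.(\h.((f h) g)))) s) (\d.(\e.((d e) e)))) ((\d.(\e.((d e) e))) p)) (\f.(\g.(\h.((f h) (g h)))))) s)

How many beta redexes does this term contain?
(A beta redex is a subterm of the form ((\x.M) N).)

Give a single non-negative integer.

Answer: 2

Derivation:
Term: ((((((\f.(\g.(\h.((f h) g)))) s) (\d.(\e.((d e) e)))) ((\d.(\e.((d e) e))) p)) (\f.(\g.(\h.((f h) (g h)))))) s)
  Redex: ((\f.(\g.(\h.((f h) g)))) s)
  Redex: ((\d.(\e.((d e) e))) p)
Total redexes: 2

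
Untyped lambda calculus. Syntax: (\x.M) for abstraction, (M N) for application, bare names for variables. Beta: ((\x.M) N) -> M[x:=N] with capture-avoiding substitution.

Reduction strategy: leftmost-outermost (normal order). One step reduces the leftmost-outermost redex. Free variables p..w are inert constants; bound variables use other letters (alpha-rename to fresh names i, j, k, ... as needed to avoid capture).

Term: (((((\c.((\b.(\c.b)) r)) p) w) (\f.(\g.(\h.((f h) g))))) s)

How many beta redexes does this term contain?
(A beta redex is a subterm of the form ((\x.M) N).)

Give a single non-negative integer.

Term: (((((\c.((\b.(\c.b)) r)) p) w) (\f.(\g.(\h.((f h) g))))) s)
  Redex: ((\c.((\b.(\c.b)) r)) p)
  Redex: ((\b.(\c.b)) r)
Total redexes: 2

Answer: 2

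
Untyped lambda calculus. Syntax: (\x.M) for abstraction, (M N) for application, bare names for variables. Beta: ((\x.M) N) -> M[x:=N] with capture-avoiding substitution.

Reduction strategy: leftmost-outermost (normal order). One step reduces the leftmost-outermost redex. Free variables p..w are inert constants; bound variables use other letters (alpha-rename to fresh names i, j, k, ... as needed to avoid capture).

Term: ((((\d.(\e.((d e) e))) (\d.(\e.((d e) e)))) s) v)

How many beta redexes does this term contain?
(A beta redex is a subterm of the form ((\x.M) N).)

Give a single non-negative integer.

Answer: 1

Derivation:
Term: ((((\d.(\e.((d e) e))) (\d.(\e.((d e) e)))) s) v)
  Redex: ((\d.(\e.((d e) e))) (\d.(\e.((d e) e))))
Total redexes: 1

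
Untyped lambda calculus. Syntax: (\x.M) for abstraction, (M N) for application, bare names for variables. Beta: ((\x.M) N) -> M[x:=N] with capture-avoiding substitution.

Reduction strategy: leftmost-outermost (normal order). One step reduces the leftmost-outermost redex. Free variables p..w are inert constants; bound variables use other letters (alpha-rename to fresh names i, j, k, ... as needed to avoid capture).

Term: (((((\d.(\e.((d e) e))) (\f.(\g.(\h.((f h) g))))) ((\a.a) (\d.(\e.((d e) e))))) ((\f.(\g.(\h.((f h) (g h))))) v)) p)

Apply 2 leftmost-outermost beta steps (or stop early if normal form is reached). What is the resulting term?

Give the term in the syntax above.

Step 0: (((((\d.(\e.((d e) e))) (\f.(\g.(\h.((f h) g))))) ((\a.a) (\d.(\e.((d e) e))))) ((\f.(\g.(\h.((f h) (g h))))) v)) p)
Step 1: ((((\e.(((\f.(\g.(\h.((f h) g)))) e) e)) ((\a.a) (\d.(\e.((d e) e))))) ((\f.(\g.(\h.((f h) (g h))))) v)) p)
Step 2: (((((\f.(\g.(\h.((f h) g)))) ((\a.a) (\d.(\e.((d e) e))))) ((\a.a) (\d.(\e.((d e) e))))) ((\f.(\g.(\h.((f h) (g h))))) v)) p)

Answer: (((((\f.(\g.(\h.((f h) g)))) ((\a.a) (\d.(\e.((d e) e))))) ((\a.a) (\d.(\e.((d e) e))))) ((\f.(\g.(\h.((f h) (g h))))) v)) p)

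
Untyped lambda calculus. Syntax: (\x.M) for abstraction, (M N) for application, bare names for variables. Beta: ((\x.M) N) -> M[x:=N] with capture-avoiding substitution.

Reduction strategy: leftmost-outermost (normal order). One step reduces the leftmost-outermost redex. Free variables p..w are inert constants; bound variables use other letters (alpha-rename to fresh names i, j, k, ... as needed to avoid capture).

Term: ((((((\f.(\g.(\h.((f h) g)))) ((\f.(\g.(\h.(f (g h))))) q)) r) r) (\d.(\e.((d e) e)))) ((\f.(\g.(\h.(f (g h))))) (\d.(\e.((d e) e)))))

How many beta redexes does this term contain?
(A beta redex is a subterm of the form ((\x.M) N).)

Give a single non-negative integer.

Term: ((((((\f.(\g.(\h.((f h) g)))) ((\f.(\g.(\h.(f (g h))))) q)) r) r) (\d.(\e.((d e) e)))) ((\f.(\g.(\h.(f (g h))))) (\d.(\e.((d e) e)))))
  Redex: ((\f.(\g.(\h.((f h) g)))) ((\f.(\g.(\h.(f (g h))))) q))
  Redex: ((\f.(\g.(\h.(f (g h))))) q)
  Redex: ((\f.(\g.(\h.(f (g h))))) (\d.(\e.((d e) e))))
Total redexes: 3

Answer: 3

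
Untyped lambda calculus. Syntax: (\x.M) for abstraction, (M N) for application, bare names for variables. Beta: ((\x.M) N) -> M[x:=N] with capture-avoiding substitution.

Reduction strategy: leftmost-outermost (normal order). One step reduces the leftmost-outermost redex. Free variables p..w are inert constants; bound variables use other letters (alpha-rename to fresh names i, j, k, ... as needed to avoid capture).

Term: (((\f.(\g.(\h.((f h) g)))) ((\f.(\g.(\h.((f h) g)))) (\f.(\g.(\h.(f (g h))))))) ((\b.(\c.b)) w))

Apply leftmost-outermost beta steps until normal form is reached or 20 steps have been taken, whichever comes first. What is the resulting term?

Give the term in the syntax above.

Step 0: (((\f.(\g.(\h.((f h) g)))) ((\f.(\g.(\h.((f h) g)))) (\f.(\g.(\h.(f (g h))))))) ((\b.(\c.b)) w))
Step 1: ((\g.(\h.((((\f.(\g.(\h.((f h) g)))) (\f.(\g.(\h.(f (g h)))))) h) g))) ((\b.(\c.b)) w))
Step 2: (\h.((((\f.(\g.(\h.((f h) g)))) (\f.(\g.(\h.(f (g h)))))) h) ((\b.(\c.b)) w)))
Step 3: (\h.(((\g.(\h.(((\f.(\g.(\h.(f (g h))))) h) g))) h) ((\b.(\c.b)) w)))
Step 4: (\h.((\i.(((\f.(\g.(\h.(f (g h))))) i) h)) ((\b.(\c.b)) w)))
Step 5: (\h.(((\f.(\g.(\h.(f (g h))))) ((\b.(\c.b)) w)) h))
Step 6: (\h.((\g.(\h.(((\b.(\c.b)) w) (g h)))) h))
Step 7: (\h.(\i.(((\b.(\c.b)) w) (h i))))
Step 8: (\h.(\i.((\c.w) (h i))))
Step 9: (\h.(\i.w))

Answer: (\h.(\i.w))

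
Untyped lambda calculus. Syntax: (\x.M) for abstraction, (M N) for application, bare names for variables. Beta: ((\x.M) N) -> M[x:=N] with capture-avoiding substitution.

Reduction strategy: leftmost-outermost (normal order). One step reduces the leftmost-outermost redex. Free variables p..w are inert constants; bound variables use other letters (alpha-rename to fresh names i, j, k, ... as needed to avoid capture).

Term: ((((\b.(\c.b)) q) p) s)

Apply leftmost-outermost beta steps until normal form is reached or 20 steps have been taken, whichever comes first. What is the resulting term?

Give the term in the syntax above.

Answer: (q s)

Derivation:
Step 0: ((((\b.(\c.b)) q) p) s)
Step 1: (((\c.q) p) s)
Step 2: (q s)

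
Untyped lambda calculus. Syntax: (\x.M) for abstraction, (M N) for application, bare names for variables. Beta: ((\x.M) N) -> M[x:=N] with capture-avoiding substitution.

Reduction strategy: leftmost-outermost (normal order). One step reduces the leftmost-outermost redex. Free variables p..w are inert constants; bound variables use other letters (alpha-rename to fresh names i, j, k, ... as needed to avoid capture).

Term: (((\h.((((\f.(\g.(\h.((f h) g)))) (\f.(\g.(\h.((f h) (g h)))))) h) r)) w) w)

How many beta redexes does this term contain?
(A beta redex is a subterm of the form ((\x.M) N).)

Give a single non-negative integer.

Term: (((\h.((((\f.(\g.(\h.((f h) g)))) (\f.(\g.(\h.((f h) (g h)))))) h) r)) w) w)
  Redex: ((\h.((((\f.(\g.(\h.((f h) g)))) (\f.(\g.(\h.((f h) (g h)))))) h) r)) w)
  Redex: ((\f.(\g.(\h.((f h) g)))) (\f.(\g.(\h.((f h) (g h))))))
Total redexes: 2

Answer: 2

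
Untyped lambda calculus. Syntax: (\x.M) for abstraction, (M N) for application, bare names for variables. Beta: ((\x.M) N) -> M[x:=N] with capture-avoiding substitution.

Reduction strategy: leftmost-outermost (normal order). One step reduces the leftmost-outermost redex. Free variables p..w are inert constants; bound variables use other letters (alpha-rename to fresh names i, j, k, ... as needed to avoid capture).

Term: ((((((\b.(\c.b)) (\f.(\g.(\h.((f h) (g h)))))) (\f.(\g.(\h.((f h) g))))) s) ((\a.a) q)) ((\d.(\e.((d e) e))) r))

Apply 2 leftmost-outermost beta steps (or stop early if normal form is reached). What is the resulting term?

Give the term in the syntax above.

Step 0: ((((((\b.(\c.b)) (\f.(\g.(\h.((f h) (g h)))))) (\f.(\g.(\h.((f h) g))))) s) ((\a.a) q)) ((\d.(\e.((d e) e))) r))
Step 1: (((((\c.(\f.(\g.(\h.((f h) (g h)))))) (\f.(\g.(\h.((f h) g))))) s) ((\a.a) q)) ((\d.(\e.((d e) e))) r))
Step 2: ((((\f.(\g.(\h.((f h) (g h))))) s) ((\a.a) q)) ((\d.(\e.((d e) e))) r))

Answer: ((((\f.(\g.(\h.((f h) (g h))))) s) ((\a.a) q)) ((\d.(\e.((d e) e))) r))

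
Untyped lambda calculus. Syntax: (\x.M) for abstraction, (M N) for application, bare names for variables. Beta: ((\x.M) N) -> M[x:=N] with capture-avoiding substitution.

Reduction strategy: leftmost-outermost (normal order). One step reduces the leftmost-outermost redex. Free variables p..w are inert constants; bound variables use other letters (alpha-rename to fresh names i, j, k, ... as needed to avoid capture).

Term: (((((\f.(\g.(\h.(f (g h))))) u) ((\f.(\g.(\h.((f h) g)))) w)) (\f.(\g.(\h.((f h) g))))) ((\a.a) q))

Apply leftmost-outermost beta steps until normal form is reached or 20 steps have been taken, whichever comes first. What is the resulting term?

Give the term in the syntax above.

Answer: ((u (\h.((w h) (\f.(\g.(\h.((f h) g))))))) q)

Derivation:
Step 0: (((((\f.(\g.(\h.(f (g h))))) u) ((\f.(\g.(\h.((f h) g)))) w)) (\f.(\g.(\h.((f h) g))))) ((\a.a) q))
Step 1: ((((\g.(\h.(u (g h)))) ((\f.(\g.(\h.((f h) g)))) w)) (\f.(\g.(\h.((f h) g))))) ((\a.a) q))
Step 2: (((\h.(u (((\f.(\g.(\h.((f h) g)))) w) h))) (\f.(\g.(\h.((f h) g))))) ((\a.a) q))
Step 3: ((u (((\f.(\g.(\h.((f h) g)))) w) (\f.(\g.(\h.((f h) g)))))) ((\a.a) q))
Step 4: ((u ((\g.(\h.((w h) g))) (\f.(\g.(\h.((f h) g)))))) ((\a.a) q))
Step 5: ((u (\h.((w h) (\f.(\g.(\h.((f h) g))))))) ((\a.a) q))
Step 6: ((u (\h.((w h) (\f.(\g.(\h.((f h) g))))))) q)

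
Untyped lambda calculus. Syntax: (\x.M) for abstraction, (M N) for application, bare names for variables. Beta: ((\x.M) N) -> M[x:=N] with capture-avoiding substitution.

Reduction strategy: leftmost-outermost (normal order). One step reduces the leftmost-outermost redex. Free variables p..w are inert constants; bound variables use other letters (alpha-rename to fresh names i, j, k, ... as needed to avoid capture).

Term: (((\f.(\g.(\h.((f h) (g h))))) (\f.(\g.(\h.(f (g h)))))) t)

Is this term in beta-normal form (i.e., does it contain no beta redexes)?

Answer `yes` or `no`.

Answer: no

Derivation:
Term: (((\f.(\g.(\h.((f h) (g h))))) (\f.(\g.(\h.(f (g h)))))) t)
Found 1 beta redex(es).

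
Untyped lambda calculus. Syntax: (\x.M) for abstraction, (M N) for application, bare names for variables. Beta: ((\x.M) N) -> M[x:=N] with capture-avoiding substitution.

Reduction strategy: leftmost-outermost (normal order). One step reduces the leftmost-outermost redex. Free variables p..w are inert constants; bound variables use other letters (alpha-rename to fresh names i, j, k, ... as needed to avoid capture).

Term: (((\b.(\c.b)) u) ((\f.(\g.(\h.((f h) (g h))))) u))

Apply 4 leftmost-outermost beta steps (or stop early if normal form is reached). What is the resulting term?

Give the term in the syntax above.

Answer: u

Derivation:
Step 0: (((\b.(\c.b)) u) ((\f.(\g.(\h.((f h) (g h))))) u))
Step 1: ((\c.u) ((\f.(\g.(\h.((f h) (g h))))) u))
Step 2: u
Step 3: (normal form reached)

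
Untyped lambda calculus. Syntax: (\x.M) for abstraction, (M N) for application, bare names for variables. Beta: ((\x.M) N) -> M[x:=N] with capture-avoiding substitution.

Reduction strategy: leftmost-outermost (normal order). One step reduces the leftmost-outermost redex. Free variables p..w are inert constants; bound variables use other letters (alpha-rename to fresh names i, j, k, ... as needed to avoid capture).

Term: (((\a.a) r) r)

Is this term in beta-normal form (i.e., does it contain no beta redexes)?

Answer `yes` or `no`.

Answer: no

Derivation:
Term: (((\a.a) r) r)
Found 1 beta redex(es).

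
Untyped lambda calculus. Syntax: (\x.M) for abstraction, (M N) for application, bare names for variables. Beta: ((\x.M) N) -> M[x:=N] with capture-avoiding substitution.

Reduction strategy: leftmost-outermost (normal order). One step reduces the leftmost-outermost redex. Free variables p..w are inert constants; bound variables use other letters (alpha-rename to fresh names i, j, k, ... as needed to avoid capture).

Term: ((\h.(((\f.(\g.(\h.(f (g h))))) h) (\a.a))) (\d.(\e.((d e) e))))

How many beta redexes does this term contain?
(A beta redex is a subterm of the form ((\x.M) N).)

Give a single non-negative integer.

Term: ((\h.(((\f.(\g.(\h.(f (g h))))) h) (\a.a))) (\d.(\e.((d e) e))))
  Redex: ((\h.(((\f.(\g.(\h.(f (g h))))) h) (\a.a))) (\d.(\e.((d e) e))))
  Redex: ((\f.(\g.(\h.(f (g h))))) h)
Total redexes: 2

Answer: 2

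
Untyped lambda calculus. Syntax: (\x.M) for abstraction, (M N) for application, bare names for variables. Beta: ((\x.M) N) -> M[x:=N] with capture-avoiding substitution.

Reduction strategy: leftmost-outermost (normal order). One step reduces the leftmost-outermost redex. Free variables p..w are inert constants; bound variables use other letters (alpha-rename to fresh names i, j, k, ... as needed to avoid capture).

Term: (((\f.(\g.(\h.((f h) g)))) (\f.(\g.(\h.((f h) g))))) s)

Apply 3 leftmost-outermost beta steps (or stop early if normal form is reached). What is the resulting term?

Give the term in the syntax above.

Step 0: (((\f.(\g.(\h.((f h) g)))) (\f.(\g.(\h.((f h) g))))) s)
Step 1: ((\g.(\h.(((\f.(\g.(\h.((f h) g)))) h) g))) s)
Step 2: (\h.(((\f.(\g.(\h.((f h) g)))) h) s))
Step 3: (\h.((\g.(\i.((h i) g))) s))

Answer: (\h.((\g.(\i.((h i) g))) s))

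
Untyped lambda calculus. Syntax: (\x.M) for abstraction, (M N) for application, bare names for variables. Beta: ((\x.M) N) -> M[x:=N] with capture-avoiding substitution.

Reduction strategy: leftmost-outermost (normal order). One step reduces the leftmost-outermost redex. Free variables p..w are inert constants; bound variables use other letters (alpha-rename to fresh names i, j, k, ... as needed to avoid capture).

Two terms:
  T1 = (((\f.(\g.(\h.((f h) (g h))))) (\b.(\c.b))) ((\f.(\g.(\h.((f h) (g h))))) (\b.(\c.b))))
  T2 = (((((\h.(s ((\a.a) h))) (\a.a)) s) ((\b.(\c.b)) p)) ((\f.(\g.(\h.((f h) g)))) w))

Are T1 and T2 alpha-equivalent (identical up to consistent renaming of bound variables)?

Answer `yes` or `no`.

Answer: no

Derivation:
Term 1: (((\f.(\g.(\h.((f h) (g h))))) (\b.(\c.b))) ((\f.(\g.(\h.((f h) (g h))))) (\b.(\c.b))))
Term 2: (((((\h.(s ((\a.a) h))) (\a.a)) s) ((\b.(\c.b)) p)) ((\f.(\g.(\h.((f h) g)))) w))
Alpha-equivalence: compare structure up to binder renaming.
Result: False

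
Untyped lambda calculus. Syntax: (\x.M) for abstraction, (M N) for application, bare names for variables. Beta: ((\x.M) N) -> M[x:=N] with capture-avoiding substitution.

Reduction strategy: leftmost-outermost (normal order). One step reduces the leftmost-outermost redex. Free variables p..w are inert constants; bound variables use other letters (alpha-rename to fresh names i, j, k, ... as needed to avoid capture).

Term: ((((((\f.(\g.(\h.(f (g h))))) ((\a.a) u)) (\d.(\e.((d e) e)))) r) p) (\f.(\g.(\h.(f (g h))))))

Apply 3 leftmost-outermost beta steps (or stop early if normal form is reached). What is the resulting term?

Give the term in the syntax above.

Step 0: ((((((\f.(\g.(\h.(f (g h))))) ((\a.a) u)) (\d.(\e.((d e) e)))) r) p) (\f.(\g.(\h.(f (g h))))))
Step 1: (((((\g.(\h.(((\a.a) u) (g h)))) (\d.(\e.((d e) e)))) r) p) (\f.(\g.(\h.(f (g h))))))
Step 2: ((((\h.(((\a.a) u) ((\d.(\e.((d e) e))) h))) r) p) (\f.(\g.(\h.(f (g h))))))
Step 3: (((((\a.a) u) ((\d.(\e.((d e) e))) r)) p) (\f.(\g.(\h.(f (g h))))))

Answer: (((((\a.a) u) ((\d.(\e.((d e) e))) r)) p) (\f.(\g.(\h.(f (g h))))))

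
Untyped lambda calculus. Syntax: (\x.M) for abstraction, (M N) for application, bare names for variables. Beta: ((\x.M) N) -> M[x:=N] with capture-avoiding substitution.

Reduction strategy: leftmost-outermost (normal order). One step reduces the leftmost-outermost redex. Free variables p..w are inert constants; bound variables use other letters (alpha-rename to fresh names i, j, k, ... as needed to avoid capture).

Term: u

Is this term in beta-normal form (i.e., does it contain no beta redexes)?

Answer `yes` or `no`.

Term: u
No beta redexes found.

Answer: yes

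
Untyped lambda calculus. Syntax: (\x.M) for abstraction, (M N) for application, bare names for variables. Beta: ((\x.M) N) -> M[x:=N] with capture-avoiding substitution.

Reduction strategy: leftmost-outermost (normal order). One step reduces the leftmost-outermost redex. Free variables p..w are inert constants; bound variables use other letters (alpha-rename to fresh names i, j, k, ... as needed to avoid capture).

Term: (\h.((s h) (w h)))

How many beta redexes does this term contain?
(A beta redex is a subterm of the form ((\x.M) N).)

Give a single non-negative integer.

Term: (\h.((s h) (w h)))
  (no redexes)
Total redexes: 0

Answer: 0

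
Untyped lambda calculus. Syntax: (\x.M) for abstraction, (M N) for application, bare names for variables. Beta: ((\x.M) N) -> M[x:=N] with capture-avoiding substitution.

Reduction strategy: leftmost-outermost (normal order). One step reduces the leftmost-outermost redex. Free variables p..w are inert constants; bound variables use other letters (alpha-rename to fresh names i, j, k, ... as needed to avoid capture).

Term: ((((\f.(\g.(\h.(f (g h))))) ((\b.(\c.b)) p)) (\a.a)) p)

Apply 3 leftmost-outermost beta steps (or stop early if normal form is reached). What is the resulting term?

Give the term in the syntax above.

Answer: (((\b.(\c.b)) p) ((\a.a) p))

Derivation:
Step 0: ((((\f.(\g.(\h.(f (g h))))) ((\b.(\c.b)) p)) (\a.a)) p)
Step 1: (((\g.(\h.(((\b.(\c.b)) p) (g h)))) (\a.a)) p)
Step 2: ((\h.(((\b.(\c.b)) p) ((\a.a) h))) p)
Step 3: (((\b.(\c.b)) p) ((\a.a) p))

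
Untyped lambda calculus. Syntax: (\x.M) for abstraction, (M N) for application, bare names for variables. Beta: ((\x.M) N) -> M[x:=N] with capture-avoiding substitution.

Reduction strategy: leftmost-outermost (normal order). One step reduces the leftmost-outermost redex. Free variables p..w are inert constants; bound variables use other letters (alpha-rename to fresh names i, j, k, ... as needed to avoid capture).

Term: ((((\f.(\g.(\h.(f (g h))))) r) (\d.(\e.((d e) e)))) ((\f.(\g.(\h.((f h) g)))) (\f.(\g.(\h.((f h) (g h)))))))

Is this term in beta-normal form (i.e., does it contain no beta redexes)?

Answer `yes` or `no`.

Answer: no

Derivation:
Term: ((((\f.(\g.(\h.(f (g h))))) r) (\d.(\e.((d e) e)))) ((\f.(\g.(\h.((f h) g)))) (\f.(\g.(\h.((f h) (g h)))))))
Found 2 beta redex(es).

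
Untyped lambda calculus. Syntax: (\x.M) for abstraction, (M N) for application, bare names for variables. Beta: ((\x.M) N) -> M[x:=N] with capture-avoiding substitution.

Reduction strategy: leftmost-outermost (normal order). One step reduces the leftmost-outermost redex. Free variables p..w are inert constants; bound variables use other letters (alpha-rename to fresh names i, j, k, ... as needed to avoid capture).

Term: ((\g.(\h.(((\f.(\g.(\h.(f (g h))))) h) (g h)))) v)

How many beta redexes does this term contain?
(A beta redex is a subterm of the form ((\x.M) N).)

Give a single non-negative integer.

Answer: 2

Derivation:
Term: ((\g.(\h.(((\f.(\g.(\h.(f (g h))))) h) (g h)))) v)
  Redex: ((\g.(\h.(((\f.(\g.(\h.(f (g h))))) h) (g h)))) v)
  Redex: ((\f.(\g.(\h.(f (g h))))) h)
Total redexes: 2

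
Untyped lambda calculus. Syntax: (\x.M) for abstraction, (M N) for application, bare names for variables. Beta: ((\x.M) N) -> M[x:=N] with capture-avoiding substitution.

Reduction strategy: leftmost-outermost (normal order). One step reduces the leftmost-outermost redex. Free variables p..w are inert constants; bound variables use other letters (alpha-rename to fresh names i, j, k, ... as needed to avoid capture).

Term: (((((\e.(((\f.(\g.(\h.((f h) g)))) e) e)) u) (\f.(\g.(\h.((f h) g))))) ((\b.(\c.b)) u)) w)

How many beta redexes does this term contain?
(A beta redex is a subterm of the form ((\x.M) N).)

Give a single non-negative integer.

Answer: 3

Derivation:
Term: (((((\e.(((\f.(\g.(\h.((f h) g)))) e) e)) u) (\f.(\g.(\h.((f h) g))))) ((\b.(\c.b)) u)) w)
  Redex: ((\e.(((\f.(\g.(\h.((f h) g)))) e) e)) u)
  Redex: ((\f.(\g.(\h.((f h) g)))) e)
  Redex: ((\b.(\c.b)) u)
Total redexes: 3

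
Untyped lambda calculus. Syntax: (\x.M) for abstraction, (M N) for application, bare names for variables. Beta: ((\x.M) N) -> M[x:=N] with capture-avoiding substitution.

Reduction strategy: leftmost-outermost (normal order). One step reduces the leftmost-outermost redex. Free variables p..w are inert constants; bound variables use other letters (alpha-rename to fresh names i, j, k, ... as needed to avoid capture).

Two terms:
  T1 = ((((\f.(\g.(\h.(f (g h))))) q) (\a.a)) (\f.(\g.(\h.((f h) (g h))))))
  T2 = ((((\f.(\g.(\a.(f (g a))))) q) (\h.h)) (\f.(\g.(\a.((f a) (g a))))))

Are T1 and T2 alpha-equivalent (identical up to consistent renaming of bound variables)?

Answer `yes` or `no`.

Term 1: ((((\f.(\g.(\h.(f (g h))))) q) (\a.a)) (\f.(\g.(\h.((f h) (g h))))))
Term 2: ((((\f.(\g.(\a.(f (g a))))) q) (\h.h)) (\f.(\g.(\a.((f a) (g a))))))
Alpha-equivalence: compare structure up to binder renaming.
Result: True

Answer: yes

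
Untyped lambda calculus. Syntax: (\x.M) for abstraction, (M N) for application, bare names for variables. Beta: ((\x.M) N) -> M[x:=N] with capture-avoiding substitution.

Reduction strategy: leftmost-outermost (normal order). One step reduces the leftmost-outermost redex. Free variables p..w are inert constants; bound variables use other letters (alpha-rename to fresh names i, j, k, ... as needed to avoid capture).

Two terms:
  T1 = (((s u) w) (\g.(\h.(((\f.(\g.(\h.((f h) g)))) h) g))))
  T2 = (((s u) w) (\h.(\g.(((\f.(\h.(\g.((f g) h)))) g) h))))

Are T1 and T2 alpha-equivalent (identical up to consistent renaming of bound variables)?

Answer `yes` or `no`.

Answer: yes

Derivation:
Term 1: (((s u) w) (\g.(\h.(((\f.(\g.(\h.((f h) g)))) h) g))))
Term 2: (((s u) w) (\h.(\g.(((\f.(\h.(\g.((f g) h)))) g) h))))
Alpha-equivalence: compare structure up to binder renaming.
Result: True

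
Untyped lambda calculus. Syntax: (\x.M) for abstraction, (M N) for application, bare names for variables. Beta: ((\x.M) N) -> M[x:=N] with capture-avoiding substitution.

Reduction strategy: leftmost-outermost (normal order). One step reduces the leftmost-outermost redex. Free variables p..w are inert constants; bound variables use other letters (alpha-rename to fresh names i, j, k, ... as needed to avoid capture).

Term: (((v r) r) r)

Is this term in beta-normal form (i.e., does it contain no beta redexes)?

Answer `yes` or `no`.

Answer: yes

Derivation:
Term: (((v r) r) r)
No beta redexes found.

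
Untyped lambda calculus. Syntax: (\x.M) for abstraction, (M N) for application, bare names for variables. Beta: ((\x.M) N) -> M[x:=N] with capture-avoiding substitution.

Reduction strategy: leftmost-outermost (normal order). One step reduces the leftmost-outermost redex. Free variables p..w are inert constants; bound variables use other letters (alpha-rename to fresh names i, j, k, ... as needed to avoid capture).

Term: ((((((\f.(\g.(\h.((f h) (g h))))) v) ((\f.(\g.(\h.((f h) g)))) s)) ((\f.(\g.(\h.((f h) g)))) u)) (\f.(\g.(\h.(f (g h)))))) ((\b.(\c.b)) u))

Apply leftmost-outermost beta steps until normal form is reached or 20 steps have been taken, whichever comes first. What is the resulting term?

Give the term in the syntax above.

Answer: ((((v (\g.(\h.((u h) g)))) (\h.((s h) (\g.(\h.((u h) g)))))) (\f.(\g.(\h.(f (g h)))))) (\c.u))

Derivation:
Step 0: ((((((\f.(\g.(\h.((f h) (g h))))) v) ((\f.(\g.(\h.((f h) g)))) s)) ((\f.(\g.(\h.((f h) g)))) u)) (\f.(\g.(\h.(f (g h)))))) ((\b.(\c.b)) u))
Step 1: (((((\g.(\h.((v h) (g h)))) ((\f.(\g.(\h.((f h) g)))) s)) ((\f.(\g.(\h.((f h) g)))) u)) (\f.(\g.(\h.(f (g h)))))) ((\b.(\c.b)) u))
Step 2: ((((\h.((v h) (((\f.(\g.(\h.((f h) g)))) s) h))) ((\f.(\g.(\h.((f h) g)))) u)) (\f.(\g.(\h.(f (g h)))))) ((\b.(\c.b)) u))
Step 3: ((((v ((\f.(\g.(\h.((f h) g)))) u)) (((\f.(\g.(\h.((f h) g)))) s) ((\f.(\g.(\h.((f h) g)))) u))) (\f.(\g.(\h.(f (g h)))))) ((\b.(\c.b)) u))
Step 4: ((((v (\g.(\h.((u h) g)))) (((\f.(\g.(\h.((f h) g)))) s) ((\f.(\g.(\h.((f h) g)))) u))) (\f.(\g.(\h.(f (g h)))))) ((\b.(\c.b)) u))
Step 5: ((((v (\g.(\h.((u h) g)))) ((\g.(\h.((s h) g))) ((\f.(\g.(\h.((f h) g)))) u))) (\f.(\g.(\h.(f (g h)))))) ((\b.(\c.b)) u))
Step 6: ((((v (\g.(\h.((u h) g)))) (\h.((s h) ((\f.(\g.(\h.((f h) g)))) u)))) (\f.(\g.(\h.(f (g h)))))) ((\b.(\c.b)) u))
Step 7: ((((v (\g.(\h.((u h) g)))) (\h.((s h) (\g.(\h.((u h) g)))))) (\f.(\g.(\h.(f (g h)))))) ((\b.(\c.b)) u))
Step 8: ((((v (\g.(\h.((u h) g)))) (\h.((s h) (\g.(\h.((u h) g)))))) (\f.(\g.(\h.(f (g h)))))) (\c.u))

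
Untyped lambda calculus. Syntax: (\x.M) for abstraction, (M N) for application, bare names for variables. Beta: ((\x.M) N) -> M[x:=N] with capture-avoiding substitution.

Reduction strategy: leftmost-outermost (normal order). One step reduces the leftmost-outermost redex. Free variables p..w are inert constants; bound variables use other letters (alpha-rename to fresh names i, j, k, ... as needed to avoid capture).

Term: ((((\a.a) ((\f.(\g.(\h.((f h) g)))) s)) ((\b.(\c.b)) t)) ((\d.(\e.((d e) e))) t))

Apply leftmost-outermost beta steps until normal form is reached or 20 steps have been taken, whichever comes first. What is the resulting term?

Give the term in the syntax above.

Answer: ((s (\e.((t e) e))) (\c.t))

Derivation:
Step 0: ((((\a.a) ((\f.(\g.(\h.((f h) g)))) s)) ((\b.(\c.b)) t)) ((\d.(\e.((d e) e))) t))
Step 1: ((((\f.(\g.(\h.((f h) g)))) s) ((\b.(\c.b)) t)) ((\d.(\e.((d e) e))) t))
Step 2: (((\g.(\h.((s h) g))) ((\b.(\c.b)) t)) ((\d.(\e.((d e) e))) t))
Step 3: ((\h.((s h) ((\b.(\c.b)) t))) ((\d.(\e.((d e) e))) t))
Step 4: ((s ((\d.(\e.((d e) e))) t)) ((\b.(\c.b)) t))
Step 5: ((s (\e.((t e) e))) ((\b.(\c.b)) t))
Step 6: ((s (\e.((t e) e))) (\c.t))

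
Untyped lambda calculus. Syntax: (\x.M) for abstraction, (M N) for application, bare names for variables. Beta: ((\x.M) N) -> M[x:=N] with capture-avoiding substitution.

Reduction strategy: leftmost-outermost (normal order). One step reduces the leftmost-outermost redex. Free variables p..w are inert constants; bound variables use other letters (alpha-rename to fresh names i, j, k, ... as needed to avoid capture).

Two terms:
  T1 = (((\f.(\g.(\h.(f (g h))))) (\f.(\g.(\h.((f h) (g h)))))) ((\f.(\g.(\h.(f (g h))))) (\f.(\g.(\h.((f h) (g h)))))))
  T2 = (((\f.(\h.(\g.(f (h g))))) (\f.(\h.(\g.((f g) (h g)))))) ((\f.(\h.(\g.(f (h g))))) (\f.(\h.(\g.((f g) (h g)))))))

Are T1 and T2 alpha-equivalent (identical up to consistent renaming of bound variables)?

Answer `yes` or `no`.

Answer: yes

Derivation:
Term 1: (((\f.(\g.(\h.(f (g h))))) (\f.(\g.(\h.((f h) (g h)))))) ((\f.(\g.(\h.(f (g h))))) (\f.(\g.(\h.((f h) (g h)))))))
Term 2: (((\f.(\h.(\g.(f (h g))))) (\f.(\h.(\g.((f g) (h g)))))) ((\f.(\h.(\g.(f (h g))))) (\f.(\h.(\g.((f g) (h g)))))))
Alpha-equivalence: compare structure up to binder renaming.
Result: True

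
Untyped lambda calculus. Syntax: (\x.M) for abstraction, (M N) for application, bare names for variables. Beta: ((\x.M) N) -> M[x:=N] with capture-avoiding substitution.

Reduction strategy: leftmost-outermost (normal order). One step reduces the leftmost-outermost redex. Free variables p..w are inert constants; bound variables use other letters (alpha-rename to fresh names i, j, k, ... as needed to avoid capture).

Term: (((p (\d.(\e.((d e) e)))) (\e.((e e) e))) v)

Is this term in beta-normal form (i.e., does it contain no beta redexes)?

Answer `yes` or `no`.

Answer: yes

Derivation:
Term: (((p (\d.(\e.((d e) e)))) (\e.((e e) e))) v)
No beta redexes found.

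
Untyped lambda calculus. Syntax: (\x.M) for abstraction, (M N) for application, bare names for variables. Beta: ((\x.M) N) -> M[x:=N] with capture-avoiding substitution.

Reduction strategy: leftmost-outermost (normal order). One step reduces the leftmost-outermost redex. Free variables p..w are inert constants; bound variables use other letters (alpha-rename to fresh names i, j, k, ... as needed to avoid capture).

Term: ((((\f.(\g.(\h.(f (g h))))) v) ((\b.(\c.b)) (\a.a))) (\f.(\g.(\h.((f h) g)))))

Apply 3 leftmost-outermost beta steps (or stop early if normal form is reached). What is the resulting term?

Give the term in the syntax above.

Answer: (v (((\b.(\c.b)) (\a.a)) (\f.(\g.(\h.((f h) g))))))

Derivation:
Step 0: ((((\f.(\g.(\h.(f (g h))))) v) ((\b.(\c.b)) (\a.a))) (\f.(\g.(\h.((f h) g)))))
Step 1: (((\g.(\h.(v (g h)))) ((\b.(\c.b)) (\a.a))) (\f.(\g.(\h.((f h) g)))))
Step 2: ((\h.(v (((\b.(\c.b)) (\a.a)) h))) (\f.(\g.(\h.((f h) g)))))
Step 3: (v (((\b.(\c.b)) (\a.a)) (\f.(\g.(\h.((f h) g))))))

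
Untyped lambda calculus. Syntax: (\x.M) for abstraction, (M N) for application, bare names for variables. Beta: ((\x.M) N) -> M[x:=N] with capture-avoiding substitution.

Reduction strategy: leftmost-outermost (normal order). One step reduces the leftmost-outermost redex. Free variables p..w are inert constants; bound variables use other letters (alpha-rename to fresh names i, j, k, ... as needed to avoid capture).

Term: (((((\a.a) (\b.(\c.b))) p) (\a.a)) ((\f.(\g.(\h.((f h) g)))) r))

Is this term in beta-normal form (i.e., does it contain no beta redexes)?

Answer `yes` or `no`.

Answer: no

Derivation:
Term: (((((\a.a) (\b.(\c.b))) p) (\a.a)) ((\f.(\g.(\h.((f h) g)))) r))
Found 2 beta redex(es).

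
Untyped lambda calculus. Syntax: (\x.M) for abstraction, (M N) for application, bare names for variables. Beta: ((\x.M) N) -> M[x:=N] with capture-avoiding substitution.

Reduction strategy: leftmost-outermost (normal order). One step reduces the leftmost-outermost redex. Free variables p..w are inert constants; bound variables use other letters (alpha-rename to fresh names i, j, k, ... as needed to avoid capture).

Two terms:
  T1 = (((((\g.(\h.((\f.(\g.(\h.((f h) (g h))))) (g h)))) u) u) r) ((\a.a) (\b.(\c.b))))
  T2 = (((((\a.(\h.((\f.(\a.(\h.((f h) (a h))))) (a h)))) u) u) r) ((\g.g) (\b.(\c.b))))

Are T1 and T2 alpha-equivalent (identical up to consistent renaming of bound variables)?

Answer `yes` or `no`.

Answer: yes

Derivation:
Term 1: (((((\g.(\h.((\f.(\g.(\h.((f h) (g h))))) (g h)))) u) u) r) ((\a.a) (\b.(\c.b))))
Term 2: (((((\a.(\h.((\f.(\a.(\h.((f h) (a h))))) (a h)))) u) u) r) ((\g.g) (\b.(\c.b))))
Alpha-equivalence: compare structure up to binder renaming.
Result: True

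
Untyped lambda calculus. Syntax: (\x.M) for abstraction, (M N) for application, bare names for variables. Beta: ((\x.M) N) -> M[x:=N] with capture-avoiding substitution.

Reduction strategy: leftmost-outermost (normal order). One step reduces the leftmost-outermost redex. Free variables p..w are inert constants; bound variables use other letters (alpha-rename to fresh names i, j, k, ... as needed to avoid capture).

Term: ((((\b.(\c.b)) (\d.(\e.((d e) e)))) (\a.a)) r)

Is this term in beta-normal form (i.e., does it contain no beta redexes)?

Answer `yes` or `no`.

Term: ((((\b.(\c.b)) (\d.(\e.((d e) e)))) (\a.a)) r)
Found 1 beta redex(es).

Answer: no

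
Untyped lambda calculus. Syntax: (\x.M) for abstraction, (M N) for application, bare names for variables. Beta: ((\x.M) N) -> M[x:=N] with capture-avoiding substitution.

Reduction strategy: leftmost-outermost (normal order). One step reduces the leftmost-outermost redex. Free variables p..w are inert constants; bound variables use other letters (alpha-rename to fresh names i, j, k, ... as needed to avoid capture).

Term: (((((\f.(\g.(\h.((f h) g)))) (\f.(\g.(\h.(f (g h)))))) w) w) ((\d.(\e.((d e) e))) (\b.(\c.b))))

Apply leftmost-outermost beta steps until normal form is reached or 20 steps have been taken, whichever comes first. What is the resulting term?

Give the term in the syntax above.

Step 0: (((((\f.(\g.(\h.((f h) g)))) (\f.(\g.(\h.(f (g h)))))) w) w) ((\d.(\e.((d e) e))) (\b.(\c.b))))
Step 1: ((((\g.(\h.(((\f.(\g.(\h.(f (g h))))) h) g))) w) w) ((\d.(\e.((d e) e))) (\b.(\c.b))))
Step 2: (((\h.(((\f.(\g.(\h.(f (g h))))) h) w)) w) ((\d.(\e.((d e) e))) (\b.(\c.b))))
Step 3: ((((\f.(\g.(\h.(f (g h))))) w) w) ((\d.(\e.((d e) e))) (\b.(\c.b))))
Step 4: (((\g.(\h.(w (g h)))) w) ((\d.(\e.((d e) e))) (\b.(\c.b))))
Step 5: ((\h.(w (w h))) ((\d.(\e.((d e) e))) (\b.(\c.b))))
Step 6: (w (w ((\d.(\e.((d e) e))) (\b.(\c.b)))))
Step 7: (w (w (\e.(((\b.(\c.b)) e) e))))
Step 8: (w (w (\e.((\c.e) e))))
Step 9: (w (w (\e.e)))

Answer: (w (w (\e.e)))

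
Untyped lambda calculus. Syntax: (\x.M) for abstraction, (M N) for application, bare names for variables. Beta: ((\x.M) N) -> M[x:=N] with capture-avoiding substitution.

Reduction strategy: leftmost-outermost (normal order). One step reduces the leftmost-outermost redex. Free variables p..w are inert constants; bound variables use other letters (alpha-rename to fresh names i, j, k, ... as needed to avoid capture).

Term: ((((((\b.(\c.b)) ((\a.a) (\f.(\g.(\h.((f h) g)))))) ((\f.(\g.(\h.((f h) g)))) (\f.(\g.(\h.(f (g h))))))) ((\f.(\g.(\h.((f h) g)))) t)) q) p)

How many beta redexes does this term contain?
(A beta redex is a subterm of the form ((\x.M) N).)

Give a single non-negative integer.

Answer: 4

Derivation:
Term: ((((((\b.(\c.b)) ((\a.a) (\f.(\g.(\h.((f h) g)))))) ((\f.(\g.(\h.((f h) g)))) (\f.(\g.(\h.(f (g h))))))) ((\f.(\g.(\h.((f h) g)))) t)) q) p)
  Redex: ((\b.(\c.b)) ((\a.a) (\f.(\g.(\h.((f h) g))))))
  Redex: ((\a.a) (\f.(\g.(\h.((f h) g)))))
  Redex: ((\f.(\g.(\h.((f h) g)))) (\f.(\g.(\h.(f (g h))))))
  Redex: ((\f.(\g.(\h.((f h) g)))) t)
Total redexes: 4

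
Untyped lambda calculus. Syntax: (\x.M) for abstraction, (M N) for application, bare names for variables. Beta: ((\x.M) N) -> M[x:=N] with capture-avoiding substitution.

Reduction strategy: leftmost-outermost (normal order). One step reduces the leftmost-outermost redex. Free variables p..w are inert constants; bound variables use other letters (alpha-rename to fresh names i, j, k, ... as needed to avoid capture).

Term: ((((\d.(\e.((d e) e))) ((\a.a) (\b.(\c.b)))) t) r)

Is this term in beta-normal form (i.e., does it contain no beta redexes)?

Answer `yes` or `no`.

Term: ((((\d.(\e.((d e) e))) ((\a.a) (\b.(\c.b)))) t) r)
Found 2 beta redex(es).

Answer: no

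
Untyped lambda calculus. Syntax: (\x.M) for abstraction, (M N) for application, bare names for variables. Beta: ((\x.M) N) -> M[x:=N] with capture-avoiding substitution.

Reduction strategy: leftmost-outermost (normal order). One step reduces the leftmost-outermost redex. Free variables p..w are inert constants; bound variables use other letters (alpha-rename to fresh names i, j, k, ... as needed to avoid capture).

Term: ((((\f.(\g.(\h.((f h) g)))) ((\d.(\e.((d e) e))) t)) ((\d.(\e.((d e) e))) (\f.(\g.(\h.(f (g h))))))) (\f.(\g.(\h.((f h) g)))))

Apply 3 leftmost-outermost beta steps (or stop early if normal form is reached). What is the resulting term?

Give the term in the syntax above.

Step 0: ((((\f.(\g.(\h.((f h) g)))) ((\d.(\e.((d e) e))) t)) ((\d.(\e.((d e) e))) (\f.(\g.(\h.(f (g h))))))) (\f.(\g.(\h.((f h) g)))))
Step 1: (((\g.(\h.((((\d.(\e.((d e) e))) t) h) g))) ((\d.(\e.((d e) e))) (\f.(\g.(\h.(f (g h))))))) (\f.(\g.(\h.((f h) g)))))
Step 2: ((\h.((((\d.(\e.((d e) e))) t) h) ((\d.(\e.((d e) e))) (\f.(\g.(\h.(f (g h)))))))) (\f.(\g.(\h.((f h) g)))))
Step 3: ((((\d.(\e.((d e) e))) t) (\f.(\g.(\h.((f h) g))))) ((\d.(\e.((d e) e))) (\f.(\g.(\h.(f (g h)))))))

Answer: ((((\d.(\e.((d e) e))) t) (\f.(\g.(\h.((f h) g))))) ((\d.(\e.((d e) e))) (\f.(\g.(\h.(f (g h)))))))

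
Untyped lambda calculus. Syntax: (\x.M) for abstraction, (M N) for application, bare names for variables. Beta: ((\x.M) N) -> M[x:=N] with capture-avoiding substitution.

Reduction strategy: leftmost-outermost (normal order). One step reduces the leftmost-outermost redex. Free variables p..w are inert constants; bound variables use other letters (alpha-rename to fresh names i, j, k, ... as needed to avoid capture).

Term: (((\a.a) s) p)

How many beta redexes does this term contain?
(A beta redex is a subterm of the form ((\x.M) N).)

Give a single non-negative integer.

Term: (((\a.a) s) p)
  Redex: ((\a.a) s)
Total redexes: 1

Answer: 1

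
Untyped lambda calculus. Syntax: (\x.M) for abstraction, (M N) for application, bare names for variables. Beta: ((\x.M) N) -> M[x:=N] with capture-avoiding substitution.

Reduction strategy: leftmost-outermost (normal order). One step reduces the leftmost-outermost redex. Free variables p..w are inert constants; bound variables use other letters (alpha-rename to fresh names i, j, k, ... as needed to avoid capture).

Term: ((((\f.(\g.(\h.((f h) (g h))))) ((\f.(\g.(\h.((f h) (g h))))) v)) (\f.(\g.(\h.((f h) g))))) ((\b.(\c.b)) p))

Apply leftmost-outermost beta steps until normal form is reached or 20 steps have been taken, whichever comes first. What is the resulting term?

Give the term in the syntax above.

Answer: ((v (\g.(\h.(p g)))) p)

Derivation:
Step 0: ((((\f.(\g.(\h.((f h) (g h))))) ((\f.(\g.(\h.((f h) (g h))))) v)) (\f.(\g.(\h.((f h) g))))) ((\b.(\c.b)) p))
Step 1: (((\g.(\h.((((\f.(\g.(\h.((f h) (g h))))) v) h) (g h)))) (\f.(\g.(\h.((f h) g))))) ((\b.(\c.b)) p))
Step 2: ((\h.((((\f.(\g.(\h.((f h) (g h))))) v) h) ((\f.(\g.(\h.((f h) g)))) h))) ((\b.(\c.b)) p))
Step 3: ((((\f.(\g.(\h.((f h) (g h))))) v) ((\b.(\c.b)) p)) ((\f.(\g.(\h.((f h) g)))) ((\b.(\c.b)) p)))
Step 4: (((\g.(\h.((v h) (g h)))) ((\b.(\c.b)) p)) ((\f.(\g.(\h.((f h) g)))) ((\b.(\c.b)) p)))
Step 5: ((\h.((v h) (((\b.(\c.b)) p) h))) ((\f.(\g.(\h.((f h) g)))) ((\b.(\c.b)) p)))
Step 6: ((v ((\f.(\g.(\h.((f h) g)))) ((\b.(\c.b)) p))) (((\b.(\c.b)) p) ((\f.(\g.(\h.((f h) g)))) ((\b.(\c.b)) p))))
Step 7: ((v (\g.(\h.((((\b.(\c.b)) p) h) g)))) (((\b.(\c.b)) p) ((\f.(\g.(\h.((f h) g)))) ((\b.(\c.b)) p))))
Step 8: ((v (\g.(\h.(((\c.p) h) g)))) (((\b.(\c.b)) p) ((\f.(\g.(\h.((f h) g)))) ((\b.(\c.b)) p))))
Step 9: ((v (\g.(\h.(p g)))) (((\b.(\c.b)) p) ((\f.(\g.(\h.((f h) g)))) ((\b.(\c.b)) p))))
Step 10: ((v (\g.(\h.(p g)))) ((\c.p) ((\f.(\g.(\h.((f h) g)))) ((\b.(\c.b)) p))))
Step 11: ((v (\g.(\h.(p g)))) p)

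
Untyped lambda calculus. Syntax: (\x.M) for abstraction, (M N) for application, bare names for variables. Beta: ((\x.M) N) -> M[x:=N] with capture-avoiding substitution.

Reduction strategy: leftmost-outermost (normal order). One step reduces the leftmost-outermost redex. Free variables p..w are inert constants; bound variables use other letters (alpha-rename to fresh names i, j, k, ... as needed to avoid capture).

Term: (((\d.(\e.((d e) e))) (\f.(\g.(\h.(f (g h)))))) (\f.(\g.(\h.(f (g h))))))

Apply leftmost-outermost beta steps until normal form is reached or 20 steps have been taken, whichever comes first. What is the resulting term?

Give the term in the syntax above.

Step 0: (((\d.(\e.((d e) e))) (\f.(\g.(\h.(f (g h)))))) (\f.(\g.(\h.(f (g h))))))
Step 1: ((\e.(((\f.(\g.(\h.(f (g h))))) e) e)) (\f.(\g.(\h.(f (g h))))))
Step 2: (((\f.(\g.(\h.(f (g h))))) (\f.(\g.(\h.(f (g h)))))) (\f.(\g.(\h.(f (g h))))))
Step 3: ((\g.(\h.((\f.(\g.(\h.(f (g h))))) (g h)))) (\f.(\g.(\h.(f (g h))))))
Step 4: (\h.((\f.(\g.(\h.(f (g h))))) ((\f.(\g.(\h.(f (g h))))) h)))
Step 5: (\h.(\g.(\i.(((\f.(\g.(\h.(f (g h))))) h) (g i)))))
Step 6: (\h.(\g.(\i.((\g.(\i.(h (g i)))) (g i)))))
Step 7: (\h.(\g.(\i.(\j.(h ((g i) j))))))

Answer: (\h.(\g.(\i.(\j.(h ((g i) j))))))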